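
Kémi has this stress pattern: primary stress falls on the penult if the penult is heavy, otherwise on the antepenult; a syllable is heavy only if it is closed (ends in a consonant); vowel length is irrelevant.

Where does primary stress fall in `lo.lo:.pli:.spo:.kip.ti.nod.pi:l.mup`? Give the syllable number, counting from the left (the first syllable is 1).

Weights: 7 nod H, 8 pi:l H, 9 mup H.
The penult (syllable 8, pi:l) is heavy, so it takes stress.
Primary stress: syllable 8 → lo.lo:.pli:.spo:.kip.ti.nod.ˈpi:l.mup.

8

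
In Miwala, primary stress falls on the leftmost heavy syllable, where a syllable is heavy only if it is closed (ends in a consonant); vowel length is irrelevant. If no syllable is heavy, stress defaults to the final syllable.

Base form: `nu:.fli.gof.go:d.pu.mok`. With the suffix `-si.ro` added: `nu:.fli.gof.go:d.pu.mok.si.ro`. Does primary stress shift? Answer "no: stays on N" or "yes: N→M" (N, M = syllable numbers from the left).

no: stays on 3

Base `nu:.fli.gof.go:d.pu.mok` (6 syllables):
  Weights: 1 nu: L, 2 fli L, 3 gof H, 4 go:d H, 5 pu L, 6 mok H.
  Heavy syllables in the domain: 3, 4, 6. The leftmost is syllable 3 (gof).
  → primary stress on syllable 3.
Suffixed `nu:.fli.gof.go:d.pu.mok.si.ro` (8 syllables):
  Weights: 1 nu: L, 2 fli L, 3 gof H, 4 go:d H, 5 pu L, 6 mok H, 7 si L, 8 ro L.
  Heavy syllables in the domain: 3, 4, 6. The leftmost is syllable 3 (gof).
  → primary stress on syllable 3.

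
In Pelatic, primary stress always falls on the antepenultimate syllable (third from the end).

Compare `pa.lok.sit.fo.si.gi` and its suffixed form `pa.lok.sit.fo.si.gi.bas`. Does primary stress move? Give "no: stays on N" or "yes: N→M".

Base `pa.lok.sit.fo.si.gi` (6 syllables):
  The word has 6 syllables; the antepenultimate syllable (third from the end) is syllable 4 (fo).
  → primary stress on syllable 4.
Suffixed `pa.lok.sit.fo.si.gi.bas` (7 syllables):
  The word has 7 syllables; the antepenultimate syllable (third from the end) is syllable 5 (si).
  → primary stress on syllable 5.

yes: 4→5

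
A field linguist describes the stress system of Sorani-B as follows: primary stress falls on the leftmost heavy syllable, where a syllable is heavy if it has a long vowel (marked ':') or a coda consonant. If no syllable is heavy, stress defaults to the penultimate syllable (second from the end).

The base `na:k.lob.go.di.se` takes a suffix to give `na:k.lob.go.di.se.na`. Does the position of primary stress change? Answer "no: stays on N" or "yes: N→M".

Base `na:k.lob.go.di.se` (5 syllables):
  Weights: 1 na:k H, 2 lob H, 3 go L, 4 di L, 5 se L.
  Heavy syllables in the domain: 1, 2. The leftmost is syllable 1 (na:k).
  → primary stress on syllable 1.
Suffixed `na:k.lob.go.di.se.na` (6 syllables):
  Weights: 1 na:k H, 2 lob H, 3 go L, 4 di L, 5 se L, 6 na L.
  Heavy syllables in the domain: 1, 2. The leftmost is syllable 1 (na:k).
  → primary stress on syllable 1.

no: stays on 1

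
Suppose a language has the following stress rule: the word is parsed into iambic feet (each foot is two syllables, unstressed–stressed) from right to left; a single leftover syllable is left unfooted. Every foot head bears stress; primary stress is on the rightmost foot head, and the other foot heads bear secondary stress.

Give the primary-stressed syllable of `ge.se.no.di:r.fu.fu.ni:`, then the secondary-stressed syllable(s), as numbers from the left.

primary 7, secondary 3, 5

Parse right to left into iambic (σˈσ) feet: ge (se.ˈno) (di:r.ˈfu) (fu.ˈni:). Syllable 1 is left unfooted.
Foot heads (stressed positions): 3, 5, 7.
End Rule Rightmost: primary stress on the rightmost head = syllable 7.
Secondary stress on 3, 5: ge.se.ˌno.di:r.ˌfu.fu.ˈni:.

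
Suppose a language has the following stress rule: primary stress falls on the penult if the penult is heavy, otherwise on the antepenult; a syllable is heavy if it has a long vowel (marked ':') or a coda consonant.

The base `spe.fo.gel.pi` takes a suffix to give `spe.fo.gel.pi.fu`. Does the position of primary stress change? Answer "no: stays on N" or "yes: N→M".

no: stays on 3

Base `spe.fo.gel.pi` (4 syllables):
  Weights: 2 fo L, 3 gel H, 4 pi L.
  The penult (syllable 3, gel) is heavy, so it takes stress.
  → primary stress on syllable 3.
Suffixed `spe.fo.gel.pi.fu` (5 syllables):
  Weights: 3 gel H, 4 pi L, 5 fu L.
  The penult (syllable 4, pi) is light, so stress falls on the antepenult (syllable 3, gel).
  → primary stress on syllable 3.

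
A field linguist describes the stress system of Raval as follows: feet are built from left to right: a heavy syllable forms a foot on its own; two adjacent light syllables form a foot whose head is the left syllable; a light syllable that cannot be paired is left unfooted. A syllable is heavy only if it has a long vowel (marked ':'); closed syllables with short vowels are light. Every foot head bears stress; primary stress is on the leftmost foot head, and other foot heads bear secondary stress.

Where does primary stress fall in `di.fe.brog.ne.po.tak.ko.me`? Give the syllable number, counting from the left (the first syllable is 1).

Weights: 1 di L, 2 fe L, 3 brog L, 4 ne L, 5 po L, 6 tak L, 7 ko L, 8 me L.
Parse left to right (heavy = foot alone; LL = one foot; stranded L unfooted): (ˈdi.fe) (ˈbrog.ne) (ˈpo.tak) (ˈko.me).
Foot heads: 1, 3, 5, 7.
Primary stress on the leftmost head = syllable 1.
Primary stress: syllable 1 → ˈdi.fe.brog.ne.po.tak.ko.me.

1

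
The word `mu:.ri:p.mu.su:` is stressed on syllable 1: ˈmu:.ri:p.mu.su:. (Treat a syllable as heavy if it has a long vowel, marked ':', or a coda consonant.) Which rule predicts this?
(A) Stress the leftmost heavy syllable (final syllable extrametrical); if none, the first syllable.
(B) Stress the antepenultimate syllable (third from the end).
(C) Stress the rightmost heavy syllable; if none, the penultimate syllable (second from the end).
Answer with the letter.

Rule A → syllable 1 ✓.
Rule B → syllable 2 (observed: 1).
Rule C → syllable 4 (observed: 1).

A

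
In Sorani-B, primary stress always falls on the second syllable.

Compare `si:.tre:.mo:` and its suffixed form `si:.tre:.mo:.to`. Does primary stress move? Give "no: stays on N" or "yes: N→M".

Base `si:.tre:.mo:` (3 syllables):
  The word has 3 syllables; the second syllable is syllable 2 (tre:).
  → primary stress on syllable 2.
Suffixed `si:.tre:.mo:.to` (4 syllables):
  The word has 4 syllables; the second syllable is syllable 2 (tre:).
  → primary stress on syllable 2.

no: stays on 2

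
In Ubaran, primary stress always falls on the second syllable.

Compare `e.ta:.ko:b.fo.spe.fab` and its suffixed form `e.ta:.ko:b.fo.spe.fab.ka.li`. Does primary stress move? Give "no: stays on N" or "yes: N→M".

Base `e.ta:.ko:b.fo.spe.fab` (6 syllables):
  The word has 6 syllables; the second syllable is syllable 2 (ta:).
  → primary stress on syllable 2.
Suffixed `e.ta:.ko:b.fo.spe.fab.ka.li` (8 syllables):
  The word has 8 syllables; the second syllable is syllable 2 (ta:).
  → primary stress on syllable 2.

no: stays on 2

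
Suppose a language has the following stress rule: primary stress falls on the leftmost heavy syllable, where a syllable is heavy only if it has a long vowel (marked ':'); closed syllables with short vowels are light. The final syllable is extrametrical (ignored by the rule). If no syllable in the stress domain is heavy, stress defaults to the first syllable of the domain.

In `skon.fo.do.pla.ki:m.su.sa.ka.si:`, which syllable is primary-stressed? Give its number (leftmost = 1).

The final syllable (9, si:) is extrametrical; the stress domain is syllables 1–8.
Weights: 1 skon L, 2 fo L, 3 do L, 4 pla L, 5 ki:m H, 6 su L, 7 sa L, 8 ka L.
Heavy syllables in the domain: 5. The leftmost is syllable 5 (ki:m).
Primary stress: syllable 5 → skon.fo.do.pla.ˈki:m.su.sa.ka.si:.

5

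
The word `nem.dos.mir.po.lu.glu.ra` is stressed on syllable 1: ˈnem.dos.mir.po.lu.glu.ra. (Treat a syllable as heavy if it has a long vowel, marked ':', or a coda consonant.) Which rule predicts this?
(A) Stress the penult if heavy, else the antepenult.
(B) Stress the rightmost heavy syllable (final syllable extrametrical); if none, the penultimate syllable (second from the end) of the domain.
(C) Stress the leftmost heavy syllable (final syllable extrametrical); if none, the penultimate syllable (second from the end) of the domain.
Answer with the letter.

C

Rule A → syllable 5 (observed: 1).
Rule B → syllable 3 (observed: 1).
Rule C → syllable 1 ✓.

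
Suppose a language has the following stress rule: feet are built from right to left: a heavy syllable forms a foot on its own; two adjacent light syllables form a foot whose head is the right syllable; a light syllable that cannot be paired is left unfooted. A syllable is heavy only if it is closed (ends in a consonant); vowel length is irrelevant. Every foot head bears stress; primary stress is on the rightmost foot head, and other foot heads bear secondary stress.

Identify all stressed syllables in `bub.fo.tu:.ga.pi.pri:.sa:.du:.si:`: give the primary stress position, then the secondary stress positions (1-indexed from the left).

Weights: 1 bub H, 2 fo L, 3 tu: L, 4 ga L, 5 pi L, 6 pri: L, 7 sa: L, 8 du: L, 9 si: L.
Parse right to left (heavy = foot alone; LL = one foot; stranded L unfooted): (ˈbub) (fo.ˈtu:) (ga.ˈpi) (pri:.ˈsa:) (du:.ˈsi:).
Foot heads: 1, 3, 5, 7, 9.
Primary stress on the rightmost head = syllable 9.
Secondary stress on 1, 3, 5, 7: ˌbub.fo.ˌtu:.ga.ˌpi.pri:.ˌsa:.du:.ˈsi:.

primary 9, secondary 1, 3, 5, 7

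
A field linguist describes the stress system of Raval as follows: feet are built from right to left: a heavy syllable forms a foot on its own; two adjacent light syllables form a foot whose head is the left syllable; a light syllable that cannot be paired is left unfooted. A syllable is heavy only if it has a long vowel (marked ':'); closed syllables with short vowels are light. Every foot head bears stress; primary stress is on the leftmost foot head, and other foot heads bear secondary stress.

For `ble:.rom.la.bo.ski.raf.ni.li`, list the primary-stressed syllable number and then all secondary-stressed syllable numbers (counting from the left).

Weights: 1 ble: H, 2 rom L, 3 la L, 4 bo L, 5 ski L, 6 raf L, 7 ni L, 8 li L.
Parse right to left (heavy = foot alone; LL = one foot; stranded L unfooted): (ˈble:) rom (ˈla.bo) (ˈski.raf) (ˈni.li).
Foot heads: 1, 3, 5, 7.
Primary stress on the leftmost head = syllable 1.
Secondary stress on 3, 5, 7: ˈble:.rom.ˌla.bo.ˌski.raf.ˌni.li.

primary 1, secondary 3, 5, 7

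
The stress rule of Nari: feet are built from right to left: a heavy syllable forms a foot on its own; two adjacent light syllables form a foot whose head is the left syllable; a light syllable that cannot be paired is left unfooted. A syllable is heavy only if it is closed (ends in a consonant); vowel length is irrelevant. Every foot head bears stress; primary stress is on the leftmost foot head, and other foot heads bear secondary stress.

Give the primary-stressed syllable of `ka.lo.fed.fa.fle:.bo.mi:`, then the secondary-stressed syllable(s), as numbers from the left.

primary 1, secondary 3, 4, 6

Weights: 1 ka L, 2 lo L, 3 fed H, 4 fa L, 5 fle: L, 6 bo L, 7 mi: L.
Parse right to left (heavy = foot alone; LL = one foot; stranded L unfooted): (ˈka.lo) (ˈfed) (ˈfa.fle:) (ˈbo.mi:).
Foot heads: 1, 3, 4, 6.
Primary stress on the leftmost head = syllable 1.
Secondary stress on 3, 4, 6: ˈka.lo.ˌfed.ˌfa.fle:.ˌbo.mi:.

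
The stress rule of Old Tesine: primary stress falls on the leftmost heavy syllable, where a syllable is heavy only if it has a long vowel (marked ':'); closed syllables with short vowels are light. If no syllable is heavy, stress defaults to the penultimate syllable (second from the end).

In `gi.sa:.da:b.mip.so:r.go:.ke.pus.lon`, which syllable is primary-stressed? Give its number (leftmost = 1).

2

Weights: 1 gi L, 2 sa: H, 3 da:b H, 4 mip L, 5 so:r H, 6 go: H, 7 ke L, 8 pus L, 9 lon L.
Heavy syllables in the domain: 2, 3, 5, 6. The leftmost is syllable 2 (sa:).
Primary stress: syllable 2 → gi.ˈsa:.da:b.mip.so:r.go:.ke.pus.lon.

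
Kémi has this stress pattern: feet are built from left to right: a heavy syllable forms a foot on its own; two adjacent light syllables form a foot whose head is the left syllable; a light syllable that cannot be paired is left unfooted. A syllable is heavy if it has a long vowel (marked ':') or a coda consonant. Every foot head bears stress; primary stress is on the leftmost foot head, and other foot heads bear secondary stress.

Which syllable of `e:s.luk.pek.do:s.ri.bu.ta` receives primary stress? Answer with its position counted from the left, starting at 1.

Weights: 1 e:s H, 2 luk H, 3 pek H, 4 do:s H, 5 ri L, 6 bu L, 7 ta L.
Parse left to right (heavy = foot alone; LL = one foot; stranded L unfooted): (ˈe:s) (ˈluk) (ˈpek) (ˈdo:s) (ˈri.bu) ta.
Foot heads: 1, 2, 3, 4, 5.
Primary stress on the leftmost head = syllable 1.
Primary stress: syllable 1 → ˈe:s.luk.pek.do:s.ri.bu.ta.

1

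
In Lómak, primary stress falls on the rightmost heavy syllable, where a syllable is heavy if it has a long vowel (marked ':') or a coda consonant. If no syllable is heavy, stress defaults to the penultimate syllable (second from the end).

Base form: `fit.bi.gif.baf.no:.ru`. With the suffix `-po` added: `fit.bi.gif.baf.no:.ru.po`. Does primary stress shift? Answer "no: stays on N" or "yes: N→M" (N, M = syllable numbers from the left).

no: stays on 5

Base `fit.bi.gif.baf.no:.ru` (6 syllables):
  Weights: 1 fit H, 2 bi L, 3 gif H, 4 baf H, 5 no: H, 6 ru L.
  Heavy syllables in the domain: 1, 3, 4, 5. The rightmost is syllable 5 (no:).
  → primary stress on syllable 5.
Suffixed `fit.bi.gif.baf.no:.ru.po` (7 syllables):
  Weights: 1 fit H, 2 bi L, 3 gif H, 4 baf H, 5 no: H, 6 ru L, 7 po L.
  Heavy syllables in the domain: 1, 3, 4, 5. The rightmost is syllable 5 (no:).
  → primary stress on syllable 5.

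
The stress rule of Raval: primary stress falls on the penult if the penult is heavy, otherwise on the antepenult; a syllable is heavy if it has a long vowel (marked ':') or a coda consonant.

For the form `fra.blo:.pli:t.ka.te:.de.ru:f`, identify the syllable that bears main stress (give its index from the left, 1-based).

5

Weights: 5 te: H, 6 de L, 7 ru:f H.
The penult (syllable 6, de) is light, so stress falls on the antepenult (syllable 5, te:).
Primary stress: syllable 5 → fra.blo:.pli:t.ka.ˈte:.de.ru:f.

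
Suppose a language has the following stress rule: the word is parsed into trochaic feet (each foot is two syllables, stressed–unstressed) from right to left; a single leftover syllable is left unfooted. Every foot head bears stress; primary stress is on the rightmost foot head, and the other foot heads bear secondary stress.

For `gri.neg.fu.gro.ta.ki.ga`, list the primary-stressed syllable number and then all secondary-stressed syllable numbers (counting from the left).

primary 6, secondary 2, 4

Parse right to left into trochaic (ˈσσ) feet: gri (ˈneg.fu) (ˈgro.ta) (ˈki.ga). Syllable 1 is left unfooted.
Foot heads (stressed positions): 2, 4, 6.
End Rule Rightmost: primary stress on the rightmost head = syllable 6.
Secondary stress on 2, 4: gri.ˌneg.fu.ˌgro.ta.ˈki.ga.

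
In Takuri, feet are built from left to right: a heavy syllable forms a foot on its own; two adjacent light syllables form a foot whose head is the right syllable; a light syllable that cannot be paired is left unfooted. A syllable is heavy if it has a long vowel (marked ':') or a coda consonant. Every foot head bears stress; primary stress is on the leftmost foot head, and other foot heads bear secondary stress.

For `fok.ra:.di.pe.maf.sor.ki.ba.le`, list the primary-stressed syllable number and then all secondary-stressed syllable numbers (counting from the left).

primary 1, secondary 2, 4, 5, 6, 8

Weights: 1 fok H, 2 ra: H, 3 di L, 4 pe L, 5 maf H, 6 sor H, 7 ki L, 8 ba L, 9 le L.
Parse left to right (heavy = foot alone; LL = one foot; stranded L unfooted): (ˈfok) (ˈra:) (di.ˈpe) (ˈmaf) (ˈsor) (ki.ˈba) le.
Foot heads: 1, 2, 4, 5, 6, 8.
Primary stress on the leftmost head = syllable 1.
Secondary stress on 2, 4, 5, 6, 8: ˈfok.ˌra:.di.ˌpe.ˌmaf.ˌsor.ki.ˌba.le.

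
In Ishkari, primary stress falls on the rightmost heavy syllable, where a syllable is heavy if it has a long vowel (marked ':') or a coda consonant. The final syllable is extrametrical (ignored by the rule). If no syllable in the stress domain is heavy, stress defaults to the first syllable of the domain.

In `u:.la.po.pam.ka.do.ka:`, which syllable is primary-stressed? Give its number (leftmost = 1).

4

The final syllable (7, ka:) is extrametrical; the stress domain is syllables 1–6.
Weights: 1 u: H, 2 la L, 3 po L, 4 pam H, 5 ka L, 6 do L.
Heavy syllables in the domain: 1, 4. The rightmost is syllable 4 (pam).
Primary stress: syllable 4 → u:.la.po.ˈpam.ka.do.ka:.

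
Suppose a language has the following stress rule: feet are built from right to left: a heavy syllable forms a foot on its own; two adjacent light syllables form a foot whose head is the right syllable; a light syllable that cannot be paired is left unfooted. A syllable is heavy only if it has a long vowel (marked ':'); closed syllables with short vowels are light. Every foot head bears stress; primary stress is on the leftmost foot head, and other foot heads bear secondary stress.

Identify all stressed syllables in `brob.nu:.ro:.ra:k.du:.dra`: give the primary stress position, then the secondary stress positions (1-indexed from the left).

Weights: 1 brob L, 2 nu: H, 3 ro: H, 4 ra:k H, 5 du: H, 6 dra L.
Parse right to left (heavy = foot alone; LL = one foot; stranded L unfooted): brob (ˈnu:) (ˈro:) (ˈra:k) (ˈdu:) dra.
Foot heads: 2, 3, 4, 5.
Primary stress on the leftmost head = syllable 2.
Secondary stress on 3, 4, 5: brob.ˈnu:.ˌro:.ˌra:k.ˌdu:.dra.

primary 2, secondary 3, 4, 5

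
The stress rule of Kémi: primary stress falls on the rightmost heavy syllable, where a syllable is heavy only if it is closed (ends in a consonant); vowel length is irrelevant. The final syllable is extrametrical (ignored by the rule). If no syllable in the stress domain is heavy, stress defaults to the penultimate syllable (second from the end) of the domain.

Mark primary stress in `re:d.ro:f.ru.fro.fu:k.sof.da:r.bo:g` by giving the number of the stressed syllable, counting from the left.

The final syllable (8, bo:g) is extrametrical; the stress domain is syllables 1–7.
Weights: 1 re:d H, 2 ro:f H, 3 ru L, 4 fro L, 5 fu:k H, 6 sof H, 7 da:r H.
Heavy syllables in the domain: 1, 2, 5, 6, 7. The rightmost is syllable 7 (da:r).
Primary stress: syllable 7 → re:d.ro:f.ru.fro.fu:k.sof.ˈda:r.bo:g.

7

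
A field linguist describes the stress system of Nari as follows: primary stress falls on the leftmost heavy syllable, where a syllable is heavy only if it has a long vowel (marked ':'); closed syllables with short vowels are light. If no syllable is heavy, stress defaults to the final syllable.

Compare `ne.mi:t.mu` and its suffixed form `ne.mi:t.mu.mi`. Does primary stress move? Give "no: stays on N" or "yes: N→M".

no: stays on 2

Base `ne.mi:t.mu` (3 syllables):
  Weights: 1 ne L, 2 mi:t H, 3 mu L.
  Heavy syllables in the domain: 2. The leftmost is syllable 2 (mi:t).
  → primary stress on syllable 2.
Suffixed `ne.mi:t.mu.mi` (4 syllables):
  Weights: 1 ne L, 2 mi:t H, 3 mu L, 4 mi L.
  Heavy syllables in the domain: 2. The leftmost is syllable 2 (mi:t).
  → primary stress on syllable 2.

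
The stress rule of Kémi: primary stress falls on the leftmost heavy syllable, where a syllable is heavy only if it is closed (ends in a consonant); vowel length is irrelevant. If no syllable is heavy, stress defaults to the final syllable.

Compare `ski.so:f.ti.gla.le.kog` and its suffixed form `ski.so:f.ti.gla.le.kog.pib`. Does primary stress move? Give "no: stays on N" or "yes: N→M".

no: stays on 2

Base `ski.so:f.ti.gla.le.kog` (6 syllables):
  Weights: 1 ski L, 2 so:f H, 3 ti L, 4 gla L, 5 le L, 6 kog H.
  Heavy syllables in the domain: 2, 6. The leftmost is syllable 2 (so:f).
  → primary stress on syllable 2.
Suffixed `ski.so:f.ti.gla.le.kog.pib` (7 syllables):
  Weights: 1 ski L, 2 so:f H, 3 ti L, 4 gla L, 5 le L, 6 kog H, 7 pib H.
  Heavy syllables in the domain: 2, 6, 7. The leftmost is syllable 2 (so:f).
  → primary stress on syllable 2.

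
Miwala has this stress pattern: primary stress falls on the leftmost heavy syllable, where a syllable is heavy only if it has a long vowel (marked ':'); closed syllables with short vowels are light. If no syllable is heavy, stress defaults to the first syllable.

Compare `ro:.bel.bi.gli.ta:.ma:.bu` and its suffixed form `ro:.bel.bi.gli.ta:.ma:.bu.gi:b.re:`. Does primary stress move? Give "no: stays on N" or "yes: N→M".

no: stays on 1

Base `ro:.bel.bi.gli.ta:.ma:.bu` (7 syllables):
  Weights: 1 ro: H, 2 bel L, 3 bi L, 4 gli L, 5 ta: H, 6 ma: H, 7 bu L.
  Heavy syllables in the domain: 1, 5, 6. The leftmost is syllable 1 (ro:).
  → primary stress on syllable 1.
Suffixed `ro:.bel.bi.gli.ta:.ma:.bu.gi:b.re:` (9 syllables):
  Weights: 1 ro: H, 2 bel L, 3 bi L, 4 gli L, 5 ta: H, 6 ma: H, 7 bu L, 8 gi:b H, 9 re: H.
  Heavy syllables in the domain: 1, 5, 6, 8, 9. The leftmost is syllable 1 (ro:).
  → primary stress on syllable 1.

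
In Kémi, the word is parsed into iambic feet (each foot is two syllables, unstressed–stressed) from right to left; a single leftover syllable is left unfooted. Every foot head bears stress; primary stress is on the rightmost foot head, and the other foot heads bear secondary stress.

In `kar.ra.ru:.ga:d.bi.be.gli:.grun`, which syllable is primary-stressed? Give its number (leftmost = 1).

8

Parse right to left into iambic (σˈσ) feet: (kar.ˈra) (ru:.ˈga:d) (bi.ˈbe) (gli:.ˈgrun).
Foot heads (stressed positions): 2, 4, 6, 8.
End Rule Rightmost: primary stress on the rightmost head = syllable 8.
Primary stress: syllable 8 → kar.ra.ru:.ga:d.bi.be.gli:.ˈgrun.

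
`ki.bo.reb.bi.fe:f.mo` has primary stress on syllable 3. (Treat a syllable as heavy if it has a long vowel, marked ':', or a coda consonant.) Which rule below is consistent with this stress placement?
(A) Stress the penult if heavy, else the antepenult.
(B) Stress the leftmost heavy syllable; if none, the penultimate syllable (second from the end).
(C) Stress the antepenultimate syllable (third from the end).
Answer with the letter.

Rule A → syllable 5 (observed: 3).
Rule B → syllable 3 ✓.
Rule C → syllable 4 (observed: 3).

B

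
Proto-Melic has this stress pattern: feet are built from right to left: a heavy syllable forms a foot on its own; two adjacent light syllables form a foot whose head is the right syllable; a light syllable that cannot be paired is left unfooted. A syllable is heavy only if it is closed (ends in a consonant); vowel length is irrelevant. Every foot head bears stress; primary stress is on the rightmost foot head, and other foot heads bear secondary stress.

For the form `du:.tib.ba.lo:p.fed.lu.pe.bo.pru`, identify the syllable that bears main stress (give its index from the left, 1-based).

Weights: 1 du: L, 2 tib H, 3 ba L, 4 lo:p H, 5 fed H, 6 lu L, 7 pe L, 8 bo L, 9 pru L.
Parse right to left (heavy = foot alone; LL = one foot; stranded L unfooted): du: (ˈtib) ba (ˈlo:p) (ˈfed) (lu.ˈpe) (bo.ˈpru).
Foot heads: 2, 4, 5, 7, 9.
Primary stress on the rightmost head = syllable 9.
Primary stress: syllable 9 → du:.tib.ba.lo:p.fed.lu.pe.bo.ˈpru.

9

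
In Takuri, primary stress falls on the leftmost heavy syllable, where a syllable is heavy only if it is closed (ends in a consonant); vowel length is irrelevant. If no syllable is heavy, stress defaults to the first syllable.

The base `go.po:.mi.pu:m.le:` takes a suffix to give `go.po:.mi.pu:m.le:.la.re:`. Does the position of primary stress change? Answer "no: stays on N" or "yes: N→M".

no: stays on 4

Base `go.po:.mi.pu:m.le:` (5 syllables):
  Weights: 1 go L, 2 po: L, 3 mi L, 4 pu:m H, 5 le: L.
  Heavy syllables in the domain: 4. The leftmost is syllable 4 (pu:m).
  → primary stress on syllable 4.
Suffixed `go.po:.mi.pu:m.le:.la.re:` (7 syllables):
  Weights: 1 go L, 2 po: L, 3 mi L, 4 pu:m H, 5 le: L, 6 la L, 7 re: L.
  Heavy syllables in the domain: 4. The leftmost is syllable 4 (pu:m).
  → primary stress on syllable 4.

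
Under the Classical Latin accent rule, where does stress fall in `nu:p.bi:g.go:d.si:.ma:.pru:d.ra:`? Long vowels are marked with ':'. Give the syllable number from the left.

6

Classical Latin: stress the penult if heavy (long vowel or closed), else the antepenult.
Weights: 5 ma: H, 6 pru:d H, 7 ra: H.
The penult (syllable 6, pru:d) is heavy, so it takes stress.
Stress on syllable 6: nu:p.bi:g.go:d.si:.ma:.ˈpru:d.ra:.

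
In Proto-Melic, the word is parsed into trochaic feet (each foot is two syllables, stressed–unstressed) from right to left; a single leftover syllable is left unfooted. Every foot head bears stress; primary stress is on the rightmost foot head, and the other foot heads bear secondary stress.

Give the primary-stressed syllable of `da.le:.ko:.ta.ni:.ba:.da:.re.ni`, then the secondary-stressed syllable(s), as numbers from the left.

primary 8, secondary 2, 4, 6

Parse right to left into trochaic (ˈσσ) feet: da (ˈle:.ko:) (ˈta.ni:) (ˈba:.da:) (ˈre.ni). Syllable 1 is left unfooted.
Foot heads (stressed positions): 2, 4, 6, 8.
End Rule Rightmost: primary stress on the rightmost head = syllable 8.
Secondary stress on 2, 4, 6: da.ˌle:.ko:.ˌta.ni:.ˌba:.da:.ˈre.ni.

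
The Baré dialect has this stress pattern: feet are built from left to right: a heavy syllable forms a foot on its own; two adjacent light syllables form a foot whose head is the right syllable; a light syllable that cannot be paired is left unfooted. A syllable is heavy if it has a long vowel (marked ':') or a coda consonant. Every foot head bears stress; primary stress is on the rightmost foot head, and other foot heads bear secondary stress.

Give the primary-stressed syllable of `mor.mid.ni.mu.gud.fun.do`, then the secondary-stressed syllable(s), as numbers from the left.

Weights: 1 mor H, 2 mid H, 3 ni L, 4 mu L, 5 gud H, 6 fun H, 7 do L.
Parse left to right (heavy = foot alone; LL = one foot; stranded L unfooted): (ˈmor) (ˈmid) (ni.ˈmu) (ˈgud) (ˈfun) do.
Foot heads: 1, 2, 4, 5, 6.
Primary stress on the rightmost head = syllable 6.
Secondary stress on 1, 2, 4, 5: ˌmor.ˌmid.ni.ˌmu.ˌgud.ˈfun.do.

primary 6, secondary 1, 2, 4, 5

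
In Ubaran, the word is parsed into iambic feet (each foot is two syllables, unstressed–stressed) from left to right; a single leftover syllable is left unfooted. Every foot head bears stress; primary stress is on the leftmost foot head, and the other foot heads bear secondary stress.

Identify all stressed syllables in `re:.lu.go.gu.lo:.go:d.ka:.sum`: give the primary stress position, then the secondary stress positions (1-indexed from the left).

Parse left to right into iambic (σˈσ) feet: (re:.ˈlu) (go.ˈgu) (lo:.ˈgo:d) (ka:.ˈsum).
Foot heads (stressed positions): 2, 4, 6, 8.
End Rule Leftmost: primary stress on the leftmost head = syllable 2.
Secondary stress on 4, 6, 8: re:.ˈlu.go.ˌgu.lo:.ˌgo:d.ka:.ˌsum.

primary 2, secondary 4, 6, 8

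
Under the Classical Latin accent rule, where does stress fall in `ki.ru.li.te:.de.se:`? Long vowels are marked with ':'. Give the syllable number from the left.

Classical Latin: stress the penult if heavy (long vowel or closed), else the antepenult.
Weights: 4 te: H, 5 de L, 6 se: H.
The penult (syllable 5, de) is light, so stress falls on the antepenult (syllable 4, te:).
Stress on syllable 4: ki.ru.li.ˈte:.de.se:.

4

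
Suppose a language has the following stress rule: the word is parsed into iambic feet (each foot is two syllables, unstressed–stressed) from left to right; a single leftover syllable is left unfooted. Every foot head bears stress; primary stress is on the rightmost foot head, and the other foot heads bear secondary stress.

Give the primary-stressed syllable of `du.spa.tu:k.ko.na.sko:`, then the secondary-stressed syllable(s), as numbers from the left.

primary 6, secondary 2, 4

Parse left to right into iambic (σˈσ) feet: (du.ˈspa) (tu:k.ˈko) (na.ˈsko:).
Foot heads (stressed positions): 2, 4, 6.
End Rule Rightmost: primary stress on the rightmost head = syllable 6.
Secondary stress on 2, 4: du.ˌspa.tu:k.ˌko.na.ˈsko:.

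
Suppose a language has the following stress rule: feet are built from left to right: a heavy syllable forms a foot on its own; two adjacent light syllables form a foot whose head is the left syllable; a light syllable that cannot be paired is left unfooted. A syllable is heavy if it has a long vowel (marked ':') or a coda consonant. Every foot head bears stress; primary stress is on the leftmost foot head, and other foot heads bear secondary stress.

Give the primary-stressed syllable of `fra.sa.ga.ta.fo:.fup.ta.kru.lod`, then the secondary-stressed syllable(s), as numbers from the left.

Weights: 1 fra L, 2 sa L, 3 ga L, 4 ta L, 5 fo: H, 6 fup H, 7 ta L, 8 kru L, 9 lod H.
Parse left to right (heavy = foot alone; LL = one foot; stranded L unfooted): (ˈfra.sa) (ˈga.ta) (ˈfo:) (ˈfup) (ˈta.kru) (ˈlod).
Foot heads: 1, 3, 5, 6, 7, 9.
Primary stress on the leftmost head = syllable 1.
Secondary stress on 3, 5, 6, 7, 9: ˈfra.sa.ˌga.ta.ˌfo:.ˌfup.ˌta.kru.ˌlod.

primary 1, secondary 3, 5, 6, 7, 9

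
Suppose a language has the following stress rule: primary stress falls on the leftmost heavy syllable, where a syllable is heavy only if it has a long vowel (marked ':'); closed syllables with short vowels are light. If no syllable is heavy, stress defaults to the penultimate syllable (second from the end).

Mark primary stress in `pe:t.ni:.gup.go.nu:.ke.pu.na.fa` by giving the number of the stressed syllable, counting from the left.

Weights: 1 pe:t H, 2 ni: H, 3 gup L, 4 go L, 5 nu: H, 6 ke L, 7 pu L, 8 na L, 9 fa L.
Heavy syllables in the domain: 1, 2, 5. The leftmost is syllable 1 (pe:t).
Primary stress: syllable 1 → ˈpe:t.ni:.gup.go.nu:.ke.pu.na.fa.

1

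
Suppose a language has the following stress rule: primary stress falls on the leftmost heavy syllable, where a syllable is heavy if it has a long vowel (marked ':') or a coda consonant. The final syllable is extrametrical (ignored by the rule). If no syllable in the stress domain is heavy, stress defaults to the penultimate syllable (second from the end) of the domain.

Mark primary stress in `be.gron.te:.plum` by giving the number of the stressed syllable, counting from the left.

2

The final syllable (4, plum) is extrametrical; the stress domain is syllables 1–3.
Weights: 1 be L, 2 gron H, 3 te: H.
Heavy syllables in the domain: 2, 3. The leftmost is syllable 2 (gron).
Primary stress: syllable 2 → be.ˈgron.te:.plum.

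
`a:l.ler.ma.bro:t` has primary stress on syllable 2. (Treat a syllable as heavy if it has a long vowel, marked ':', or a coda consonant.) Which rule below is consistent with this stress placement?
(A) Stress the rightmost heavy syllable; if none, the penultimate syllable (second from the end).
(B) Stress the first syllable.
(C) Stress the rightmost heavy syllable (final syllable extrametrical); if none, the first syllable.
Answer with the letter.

Rule A → syllable 4 (observed: 2).
Rule B → syllable 1 (observed: 2).
Rule C → syllable 2 ✓.

C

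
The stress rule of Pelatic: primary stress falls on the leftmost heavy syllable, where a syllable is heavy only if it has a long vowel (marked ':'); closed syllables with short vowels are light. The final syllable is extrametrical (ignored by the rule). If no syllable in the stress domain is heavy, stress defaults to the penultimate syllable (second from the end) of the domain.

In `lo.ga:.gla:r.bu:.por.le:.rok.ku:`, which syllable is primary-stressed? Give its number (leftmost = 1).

The final syllable (8, ku:) is extrametrical; the stress domain is syllables 1–7.
Weights: 1 lo L, 2 ga: H, 3 gla:r H, 4 bu: H, 5 por L, 6 le: H, 7 rok L.
Heavy syllables in the domain: 2, 3, 4, 6. The leftmost is syllable 2 (ga:).
Primary stress: syllable 2 → lo.ˈga:.gla:r.bu:.por.le:.rok.ku:.

2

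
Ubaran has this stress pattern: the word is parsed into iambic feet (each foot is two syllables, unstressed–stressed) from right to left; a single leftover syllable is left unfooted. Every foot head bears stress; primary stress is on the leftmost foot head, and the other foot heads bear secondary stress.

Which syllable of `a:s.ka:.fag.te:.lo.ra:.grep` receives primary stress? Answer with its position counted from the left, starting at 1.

3

Parse right to left into iambic (σˈσ) feet: a:s (ka:.ˈfag) (te:.ˈlo) (ra:.ˈgrep). Syllable 1 is left unfooted.
Foot heads (stressed positions): 3, 5, 7.
End Rule Leftmost: primary stress on the leftmost head = syllable 3.
Primary stress: syllable 3 → a:s.ka:.ˈfag.te:.lo.ra:.grep.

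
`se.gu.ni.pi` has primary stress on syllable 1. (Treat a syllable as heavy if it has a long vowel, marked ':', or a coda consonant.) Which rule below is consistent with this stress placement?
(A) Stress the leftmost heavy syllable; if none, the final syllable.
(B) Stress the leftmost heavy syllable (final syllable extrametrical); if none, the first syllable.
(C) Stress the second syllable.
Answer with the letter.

B

Rule A → syllable 4 (observed: 1).
Rule B → syllable 1 ✓.
Rule C → syllable 2 (observed: 1).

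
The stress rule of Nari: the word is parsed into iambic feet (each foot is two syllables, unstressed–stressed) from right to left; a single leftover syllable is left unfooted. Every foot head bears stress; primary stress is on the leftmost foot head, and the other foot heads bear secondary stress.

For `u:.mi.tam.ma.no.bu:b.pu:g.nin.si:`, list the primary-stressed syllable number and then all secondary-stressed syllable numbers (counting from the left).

primary 3, secondary 5, 7, 9

Parse right to left into iambic (σˈσ) feet: u: (mi.ˈtam) (ma.ˈno) (bu:b.ˈpu:g) (nin.ˈsi:). Syllable 1 is left unfooted.
Foot heads (stressed positions): 3, 5, 7, 9.
End Rule Leftmost: primary stress on the leftmost head = syllable 3.
Secondary stress on 5, 7, 9: u:.mi.ˈtam.ma.ˌno.bu:b.ˌpu:g.nin.ˌsi:.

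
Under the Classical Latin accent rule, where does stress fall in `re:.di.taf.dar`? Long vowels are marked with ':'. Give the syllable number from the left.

Classical Latin: stress the penult if heavy (long vowel or closed), else the antepenult.
Weights: 2 di L, 3 taf H, 4 dar H.
The penult (syllable 3, taf) is heavy, so it takes stress.
Stress on syllable 3: re:.di.ˈtaf.dar.

3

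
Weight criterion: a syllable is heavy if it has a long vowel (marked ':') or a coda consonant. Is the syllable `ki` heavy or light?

light

`ki`: short vowel, open (no coda). Short vowel, open → light.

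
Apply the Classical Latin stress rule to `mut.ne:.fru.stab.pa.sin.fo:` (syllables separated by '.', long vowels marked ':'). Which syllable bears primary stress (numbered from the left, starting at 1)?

Classical Latin: stress the penult if heavy (long vowel or closed), else the antepenult.
Weights: 5 pa L, 6 sin H, 7 fo: H.
The penult (syllable 6, sin) is heavy, so it takes stress.
Stress on syllable 6: mut.ne:.fru.stab.pa.ˈsin.fo:.

6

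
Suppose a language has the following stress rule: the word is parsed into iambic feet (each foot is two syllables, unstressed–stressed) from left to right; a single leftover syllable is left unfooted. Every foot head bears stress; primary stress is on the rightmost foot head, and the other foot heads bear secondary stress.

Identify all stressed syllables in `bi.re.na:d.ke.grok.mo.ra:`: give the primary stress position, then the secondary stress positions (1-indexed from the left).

Parse left to right into iambic (σˈσ) feet: (bi.ˈre) (na:d.ˈke) (grok.ˈmo) ra:. Syllable 7 is left unfooted.
Foot heads (stressed positions): 2, 4, 6.
End Rule Rightmost: primary stress on the rightmost head = syllable 6.
Secondary stress on 2, 4: bi.ˌre.na:d.ˌke.grok.ˈmo.ra:.

primary 6, secondary 2, 4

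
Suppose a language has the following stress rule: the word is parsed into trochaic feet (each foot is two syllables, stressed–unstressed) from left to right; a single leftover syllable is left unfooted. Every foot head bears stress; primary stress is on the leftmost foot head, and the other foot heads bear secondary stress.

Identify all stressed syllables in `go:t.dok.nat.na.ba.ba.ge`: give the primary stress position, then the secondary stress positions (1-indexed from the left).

primary 1, secondary 3, 5

Parse left to right into trochaic (ˈσσ) feet: (ˈgo:t.dok) (ˈnat.na) (ˈba.ba) ge. Syllable 7 is left unfooted.
Foot heads (stressed positions): 1, 3, 5.
End Rule Leftmost: primary stress on the leftmost head = syllable 1.
Secondary stress on 3, 5: ˈgo:t.dok.ˌnat.na.ˌba.ba.ge.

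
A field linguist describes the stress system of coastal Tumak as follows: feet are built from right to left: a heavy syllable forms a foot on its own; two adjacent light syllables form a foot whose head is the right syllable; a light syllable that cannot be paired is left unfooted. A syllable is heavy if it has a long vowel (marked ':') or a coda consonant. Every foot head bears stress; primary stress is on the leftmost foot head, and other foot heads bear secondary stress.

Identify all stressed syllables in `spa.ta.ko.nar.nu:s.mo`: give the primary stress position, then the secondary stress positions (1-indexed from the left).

Weights: 1 spa L, 2 ta L, 3 ko L, 4 nar H, 5 nu:s H, 6 mo L.
Parse right to left (heavy = foot alone; LL = one foot; stranded L unfooted): spa (ta.ˈko) (ˈnar) (ˈnu:s) mo.
Foot heads: 3, 4, 5.
Primary stress on the leftmost head = syllable 3.
Secondary stress on 4, 5: spa.ta.ˈko.ˌnar.ˌnu:s.mo.

primary 3, secondary 4, 5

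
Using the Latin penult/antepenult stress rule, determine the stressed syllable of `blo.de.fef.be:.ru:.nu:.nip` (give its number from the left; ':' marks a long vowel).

6

Classical Latin: stress the penult if heavy (long vowel or closed), else the antepenult.
Weights: 5 ru: H, 6 nu: H, 7 nip H.
The penult (syllable 6, nu:) is heavy, so it takes stress.
Stress on syllable 6: blo.de.fef.be:.ru:.ˈnu:.nip.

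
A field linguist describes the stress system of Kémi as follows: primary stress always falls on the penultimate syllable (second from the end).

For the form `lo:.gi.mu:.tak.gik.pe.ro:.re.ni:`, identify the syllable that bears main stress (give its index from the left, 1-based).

8

The word has 9 syllables; the penultimate syllable (second from the end) is syllable 8 (re).
Primary stress: syllable 8 → lo:.gi.mu:.tak.gik.pe.ro:.ˈre.ni:.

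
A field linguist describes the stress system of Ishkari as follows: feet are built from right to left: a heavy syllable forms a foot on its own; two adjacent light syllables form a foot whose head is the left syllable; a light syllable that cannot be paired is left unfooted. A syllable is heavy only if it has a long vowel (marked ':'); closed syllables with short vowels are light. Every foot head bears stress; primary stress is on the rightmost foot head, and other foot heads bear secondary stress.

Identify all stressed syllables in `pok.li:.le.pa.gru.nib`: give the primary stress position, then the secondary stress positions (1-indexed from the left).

Weights: 1 pok L, 2 li: H, 3 le L, 4 pa L, 5 gru L, 6 nib L.
Parse right to left (heavy = foot alone; LL = one foot; stranded L unfooted): pok (ˈli:) (ˈle.pa) (ˈgru.nib).
Foot heads: 2, 3, 5.
Primary stress on the rightmost head = syllable 5.
Secondary stress on 2, 3: pok.ˌli:.ˌle.pa.ˈgru.nib.

primary 5, secondary 2, 3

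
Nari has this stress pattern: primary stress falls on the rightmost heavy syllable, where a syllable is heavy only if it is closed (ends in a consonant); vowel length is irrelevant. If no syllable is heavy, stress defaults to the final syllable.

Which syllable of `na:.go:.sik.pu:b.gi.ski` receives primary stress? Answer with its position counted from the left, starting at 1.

Weights: 1 na: L, 2 go: L, 3 sik H, 4 pu:b H, 5 gi L, 6 ski L.
Heavy syllables in the domain: 3, 4. The rightmost is syllable 4 (pu:b).
Primary stress: syllable 4 → na:.go:.sik.ˈpu:b.gi.ski.

4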